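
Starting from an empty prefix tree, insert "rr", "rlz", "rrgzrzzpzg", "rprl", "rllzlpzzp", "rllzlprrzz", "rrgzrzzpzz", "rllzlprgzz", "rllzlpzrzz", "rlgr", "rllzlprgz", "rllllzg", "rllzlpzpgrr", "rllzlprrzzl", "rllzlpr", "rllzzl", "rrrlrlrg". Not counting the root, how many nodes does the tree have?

52

Trace insertions, counting only characters that open a new branch:
  "rr" → 2 new (r, r)
  "rlz" → prefix "r" already present; 2 new (l, z)
  "rrgzrzzpzg" → prefix "rr" already present; 8 new (g, z, r, z, z, p, z, g)
  "rprl" → prefix "r" already present; 3 new (p, r, l)
  "rllzlpzzp" → prefix "rl" already present; 7 new (l, z, l, p, z, z, p)
  "rllzlprrzz" → prefix "rllzlp" already present; 4 new (r, r, z, z)
  "rrgzrzzpzz" → prefix "rrgzrzzpz" already present; 1 new (z)
  "rllzlprgzz" → prefix "rllzlpr" already present; 3 new (g, z, z)
  "rllzlpzrzz" → prefix "rllzlpz" already present; 3 new (r, z, z)
  "rlgr" → prefix "rl" already present; 2 new (g, r)
  "rllzlprgz" → prefix "rllzlprgz" already present; 0 new (none)
  "rllllzg" → prefix "rll" already present; 4 new (l, l, z, g)
  "rllzlpzpgrr" → prefix "rllzlpz" already present; 4 new (p, g, r, r)
  "rllzlprrzzl" → prefix "rllzlprrzz" already present; 1 new (l)
  "rllzlpr" → prefix "rllzlpr" already present; 0 new (none)
  "rllzzl" → prefix "rllz" already present; 2 new (z, l)
  "rrrlrlrg" → prefix "rr" already present; 6 new (r, l, r, l, r, g)
Total nodes = 2 + 2 + 8 + 3 + 7 + 4 + 1 + 3 + 3 + 2 + 0 + 4 + 4 + 1 + 0 + 2 + 6 = 52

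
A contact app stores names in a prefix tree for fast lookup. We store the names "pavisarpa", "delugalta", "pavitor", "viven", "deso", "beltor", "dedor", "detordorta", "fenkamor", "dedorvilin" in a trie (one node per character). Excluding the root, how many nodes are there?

58

Count nodes per top-level branch (shared prefixes stored once):
  'b'-branch (beltor): 6 nodes
  'd'-branch (dedor, dedorvilin, delugalta, deso, detordorta): 27 nodes
  'f'-branch (fenkamor): 8 nodes
  'p'-branch (pavisarpa, pavitor): 12 nodes
  'v'-branch (viven): 5 nodes
Sum: 58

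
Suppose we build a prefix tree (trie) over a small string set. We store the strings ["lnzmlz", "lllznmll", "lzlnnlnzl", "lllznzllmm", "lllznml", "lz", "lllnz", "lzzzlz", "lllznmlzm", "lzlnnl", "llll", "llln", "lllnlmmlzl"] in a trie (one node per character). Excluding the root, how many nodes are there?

Count nodes per top-level branch (shared prefixes stored once):
  'l'-branch (llll, llln, lllnlmmlzl, lllnz, lllznml, lllznmll, lllznmlzm, lllznzllmm, lnzmlz, lz, lzlnnl, lzlnnlnzl, lzzzlz): 41 nodes
Sum: 41

41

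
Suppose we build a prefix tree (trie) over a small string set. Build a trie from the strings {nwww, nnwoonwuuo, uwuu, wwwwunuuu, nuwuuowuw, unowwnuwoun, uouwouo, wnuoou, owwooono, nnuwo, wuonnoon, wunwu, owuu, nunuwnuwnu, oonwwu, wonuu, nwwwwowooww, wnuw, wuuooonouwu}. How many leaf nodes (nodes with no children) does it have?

A leaf is a node with no children — equivalently, the end of a word that is not a proper prefix of any other stored word.
Those words: "nnuwo", "nnwoonwuuo", "nunuwnuwnu", "nuwuuowuw", "nwwwwowooww", "oonwwu", "owuu", "owwooono", "unowwnuwoun", "uouwouo", "uwuu", "wnuoou", "wnuw", "wonuu", "wunwu", "wuonnoon", "wuuooonouwu", "wwwwunuuu"
Leaf count: 18

18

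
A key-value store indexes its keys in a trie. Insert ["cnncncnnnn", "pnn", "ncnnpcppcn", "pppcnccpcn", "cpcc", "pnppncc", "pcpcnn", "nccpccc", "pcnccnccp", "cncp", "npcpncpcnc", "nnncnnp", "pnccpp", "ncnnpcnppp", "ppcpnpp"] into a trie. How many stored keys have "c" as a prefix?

3

Walk to "c"; the words in its subtree are exactly those with that prefix.
Words under "c": cncp, cnncncnnnn, cpcc
Count: 3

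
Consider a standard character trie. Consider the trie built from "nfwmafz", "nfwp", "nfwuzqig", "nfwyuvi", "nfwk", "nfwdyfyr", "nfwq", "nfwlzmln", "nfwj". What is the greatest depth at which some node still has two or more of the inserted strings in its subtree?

3

Equivalently: take the maximum, over all pairs, of their longest common prefix length.
"nfwdyfyr" and "nfwj" agree on "nfw" (3 characters) before diverging; nothing deeper is shared.
Longest shared-prefix length: 3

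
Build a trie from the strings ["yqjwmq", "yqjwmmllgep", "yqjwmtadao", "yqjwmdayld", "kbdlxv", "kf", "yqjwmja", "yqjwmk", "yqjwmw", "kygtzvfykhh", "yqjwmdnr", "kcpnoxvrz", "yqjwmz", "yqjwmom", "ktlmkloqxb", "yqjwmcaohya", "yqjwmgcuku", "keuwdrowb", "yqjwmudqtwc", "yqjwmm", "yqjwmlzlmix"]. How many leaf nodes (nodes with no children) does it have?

Leaves are exactly the stored words that no other stored word extends.
Those words: "kbdlxv", "kcpnoxvrz", "keuwdrowb", "kf", "ktlmkloqxb", "kygtzvfykhh", "yqjwmcaohya", "yqjwmdayld", "yqjwmdnr", "yqjwmgcuku", "yqjwmja", "yqjwmk", "yqjwmlzlmix", "yqjwmmllgep", "yqjwmom", "yqjwmq", "yqjwmtadao", "yqjwmudqtwc", "yqjwmw", "yqjwmz"
Leaf count: 20

20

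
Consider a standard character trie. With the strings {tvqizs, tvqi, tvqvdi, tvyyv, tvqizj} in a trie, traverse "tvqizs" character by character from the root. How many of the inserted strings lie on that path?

2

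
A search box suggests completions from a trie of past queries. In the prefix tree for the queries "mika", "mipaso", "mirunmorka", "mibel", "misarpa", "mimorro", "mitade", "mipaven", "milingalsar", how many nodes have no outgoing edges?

9

Leaves are exactly the stored words that no other stored word extends.
Those words: "mibel", "mika", "milingalsar", "mimorro", "mipaso", "mipaven", "mirunmorka", "misarpa", "mitade"
Leaf count: 9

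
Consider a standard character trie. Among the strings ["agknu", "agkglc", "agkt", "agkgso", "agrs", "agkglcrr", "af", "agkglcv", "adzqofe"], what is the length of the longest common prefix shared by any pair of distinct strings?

The deepest shared node is where two words last agree before diverging.
e.g. "agkglc" and "agkglcrr" share the prefix "agkglc" of length 6; no pair shares a longer one.
Longest shared-prefix length: 6

6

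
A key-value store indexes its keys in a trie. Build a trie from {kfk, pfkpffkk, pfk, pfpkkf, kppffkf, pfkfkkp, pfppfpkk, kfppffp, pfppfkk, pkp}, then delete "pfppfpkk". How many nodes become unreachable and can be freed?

Walk "pfppfpkk" from the leaf back toward the root, removing each node that no remaining word uses.
The suffix "pkk" (3 nodes) is used only by "pfppfpkk"; the node for "pfppf" still has the child "k", so pruning stops there.
Nodes removed: 3

3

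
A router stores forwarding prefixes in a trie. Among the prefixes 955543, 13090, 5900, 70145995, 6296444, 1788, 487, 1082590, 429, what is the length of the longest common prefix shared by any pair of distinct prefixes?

1

Look for the deepest trie node that still has at least two words in its subtree.
e.g. "1082590" and "13090" share the prefix "1" of length 1; no pair shares a longer one.
Longest shared-prefix length: 1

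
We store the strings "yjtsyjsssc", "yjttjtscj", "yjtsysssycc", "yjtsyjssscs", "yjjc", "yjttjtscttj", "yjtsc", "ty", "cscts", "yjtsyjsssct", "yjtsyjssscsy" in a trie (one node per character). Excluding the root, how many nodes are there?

38

Count nodes per top-level branch (shared prefixes stored once):
  'c'-branch (cscts): 5 nodes
  't'-branch (ty): 2 nodes
  'y'-branch (yjjc, yjtsc, yjtsyjsssc, yjtsyjssscs, yjtsyjssscsy, yjtsyjsssct, yjtsysssycc, yjttjtscj, yjttjtscttj): 31 nodes
Sum: 38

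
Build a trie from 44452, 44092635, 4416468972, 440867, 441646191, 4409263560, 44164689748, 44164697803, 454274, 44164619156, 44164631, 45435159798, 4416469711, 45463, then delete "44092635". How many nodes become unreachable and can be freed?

0

A node on "44092635"'s path can go only if nothing else ends at it or branches off below it.
Every node on "44092635" is still needed (e.g. by "4409263560"), so nothing is freed.
Nodes removed: 0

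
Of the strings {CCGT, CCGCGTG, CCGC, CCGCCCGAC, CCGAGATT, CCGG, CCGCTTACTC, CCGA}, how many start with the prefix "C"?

Filter for entries beginning with "C":
Matches: "CCGA", "CCGAGATT", "CCGC", "CCGCCCGAC", "CCGCGTG", "CCGCTTACTC", "CCGG", "CCGT"
Count: 8

8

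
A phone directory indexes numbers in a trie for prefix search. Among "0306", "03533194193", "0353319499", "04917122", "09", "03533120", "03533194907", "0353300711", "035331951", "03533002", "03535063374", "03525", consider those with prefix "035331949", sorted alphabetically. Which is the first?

Words with prefix "035331949", in lexicographic order: "03533194907", "0353319499"
The 1st is 03533194907.

03533194907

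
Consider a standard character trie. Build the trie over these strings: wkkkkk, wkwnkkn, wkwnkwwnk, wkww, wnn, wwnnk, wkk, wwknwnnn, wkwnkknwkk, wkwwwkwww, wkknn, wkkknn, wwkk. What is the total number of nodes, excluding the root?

41

Trace insertions, counting only characters that open a new branch:
  "wkkkkk" → 6 new (w, k, k, k, k, k)
  "wkwnkkn" → prefix "wk" already present; 5 new (w, n, k, k, n)
  "wkwnkwwnk" → prefix "wkwnk" already present; 4 new (w, w, n, k)
  "wkww" → prefix "wkw" already present; 1 new (w)
  "wnn" → prefix "w" already present; 2 new (n, n)
  "wwnnk" → prefix "w" already present; 4 new (w, n, n, k)
  "wkk" → prefix "wkk" already present; 0 new (none)
  "wwknwnnn" → prefix "ww" already present; 6 new (k, n, w, n, n, n)
  "wkwnkknwkk" → prefix "wkwnkkn" already present; 3 new (w, k, k)
  "wkwwwkwww" → prefix "wkww" already present; 5 new (w, k, w, w, w)
  "wkknn" → prefix "wkk" already present; 2 new (n, n)
  "wkkknn" → prefix "wkkk" already present; 2 new (n, n)
  "wwkk" → prefix "wwk" already present; 1 new (k)
Total nodes = 6 + 5 + 4 + 1 + 2 + 4 + 0 + 6 + 3 + 5 + 2 + 2 + 1 = 41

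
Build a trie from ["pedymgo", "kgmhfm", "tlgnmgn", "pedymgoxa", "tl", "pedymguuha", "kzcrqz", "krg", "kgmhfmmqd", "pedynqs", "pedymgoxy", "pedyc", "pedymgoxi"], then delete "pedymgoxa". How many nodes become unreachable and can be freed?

A node on "pedymgoxa"'s path can go only if nothing else ends at it or branches off below it.
The suffix "a" (1 node) is used only by "pedymgoxa"; the node for "pedymgox" still has the child "y", so pruning stops there.
Nodes removed: 1

1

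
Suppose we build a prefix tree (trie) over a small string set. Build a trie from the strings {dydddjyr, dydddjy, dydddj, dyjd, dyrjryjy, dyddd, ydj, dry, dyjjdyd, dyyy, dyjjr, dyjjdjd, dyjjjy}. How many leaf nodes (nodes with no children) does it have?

10

Leaves are exactly the stored words that no other stored word extends.
Those words: "dry", "dydddjyr", "dyjd", "dyjjdjd", "dyjjdyd", "dyjjjy", "dyjjr", "dyrjryjy", "dyyy", "ydj"
Leaf count: 10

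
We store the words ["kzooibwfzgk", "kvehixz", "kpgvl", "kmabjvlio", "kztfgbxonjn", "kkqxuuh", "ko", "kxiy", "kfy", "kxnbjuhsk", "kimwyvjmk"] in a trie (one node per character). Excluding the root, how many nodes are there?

Count nodes per top-level branch (shared prefixes stored once):
  'k'-branch (kfy, kimwyvjmk, kkqxuuh, kmabjvlio, ko, kpgvl, kvehixz, kxiy, kxnbjuhsk, kzooibwfzgk, kztfgbxonjn): 65 nodes
Sum: 65

65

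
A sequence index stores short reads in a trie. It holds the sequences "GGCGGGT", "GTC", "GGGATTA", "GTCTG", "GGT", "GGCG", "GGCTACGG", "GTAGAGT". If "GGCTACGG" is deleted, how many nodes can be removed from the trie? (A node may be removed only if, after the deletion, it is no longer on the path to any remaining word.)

5

Walk "GGCTACGG" from the leaf back toward the root, removing each node that no remaining word uses.
The suffix "TACGG" (5 nodes) is used only by "GGCTACGG"; the node for "GGC" still has the child "G", so pruning stops there.
Nodes removed: 5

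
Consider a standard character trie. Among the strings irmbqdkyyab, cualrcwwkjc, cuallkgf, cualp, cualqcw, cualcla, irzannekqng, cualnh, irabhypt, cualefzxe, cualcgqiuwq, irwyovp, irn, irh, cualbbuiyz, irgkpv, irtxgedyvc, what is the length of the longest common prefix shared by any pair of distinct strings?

5

The deepest shared node is where two words last agree before diverging.
e.g. "cualcgqiuwq" and "cualcla" share the prefix "cualc" of length 5; no pair shares a longer one.
Longest shared-prefix length: 5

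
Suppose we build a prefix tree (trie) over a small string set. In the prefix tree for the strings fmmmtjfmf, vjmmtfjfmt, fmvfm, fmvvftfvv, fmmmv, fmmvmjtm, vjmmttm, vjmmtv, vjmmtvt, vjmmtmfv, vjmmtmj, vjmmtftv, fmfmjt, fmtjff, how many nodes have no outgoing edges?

13

Leaves are exactly the stored words that no other stored word extends.
Those words: "fmfmjt", "fmmmtjfmf", "fmmmv", "fmmvmjtm", "fmtjff", "fmvfm", "fmvvftfvv", "vjmmtfjfmt", "vjmmtftv", "vjmmtmfv", "vjmmtmj", "vjmmttm", "vjmmtvt"
Leaf count: 13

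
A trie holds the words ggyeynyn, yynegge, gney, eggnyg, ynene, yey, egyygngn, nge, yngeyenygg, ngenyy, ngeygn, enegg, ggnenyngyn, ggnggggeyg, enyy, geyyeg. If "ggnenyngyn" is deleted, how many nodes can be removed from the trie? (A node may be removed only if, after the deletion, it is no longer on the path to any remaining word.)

A node on "ggnenyngyn"'s path can go only if nothing else ends at it or branches off below it.
The suffix "enyngyn" (7 nodes) is used only by "ggnenyngyn"; the node for "ggn" still has the child "g", so pruning stops there.
Nodes removed: 7

7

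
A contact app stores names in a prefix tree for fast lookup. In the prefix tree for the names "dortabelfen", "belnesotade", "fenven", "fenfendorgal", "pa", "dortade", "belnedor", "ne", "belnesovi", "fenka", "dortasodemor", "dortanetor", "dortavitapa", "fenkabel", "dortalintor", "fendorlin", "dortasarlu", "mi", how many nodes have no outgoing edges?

17

A leaf is a node with no children — equivalently, the end of a word that is not a proper prefix of any other stored word.
Those words: "belnedor", "belnesotade", "belnesovi", "dortabelfen", "dortade", "dortalintor", "dortanetor", "dortasarlu", "dortasodemor", "dortavitapa", "fendorlin", "fenfendorgal", "fenkabel", "fenven", "mi", "ne", "pa"
Leaf count: 17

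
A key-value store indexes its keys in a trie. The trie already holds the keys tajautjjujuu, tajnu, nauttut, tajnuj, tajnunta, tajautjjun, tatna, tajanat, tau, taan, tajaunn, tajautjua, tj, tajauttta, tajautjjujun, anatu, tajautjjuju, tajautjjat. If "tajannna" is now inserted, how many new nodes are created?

3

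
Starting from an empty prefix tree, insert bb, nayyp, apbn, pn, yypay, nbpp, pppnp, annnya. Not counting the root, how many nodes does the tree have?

30

For each word, the new-node count is its length minus the longest prefix already in the trie:
  "bb" → 2 new (b, b)
  "nayyp" → 5 new (n, a, y, y, p)
  "apbn" → 4 new (a, p, b, n)
  "pn" → 2 new (p, n)
  "yypay" → 5 new (y, y, p, a, y)
  "nbpp" → prefix "n" already present; 3 new (b, p, p)
  "pppnp" → prefix "p" already present; 4 new (p, p, n, p)
  "annnya" → prefix "a" already present; 5 new (n, n, n, y, a)
Total nodes = 2 + 5 + 4 + 2 + 5 + 3 + 4 + 5 = 30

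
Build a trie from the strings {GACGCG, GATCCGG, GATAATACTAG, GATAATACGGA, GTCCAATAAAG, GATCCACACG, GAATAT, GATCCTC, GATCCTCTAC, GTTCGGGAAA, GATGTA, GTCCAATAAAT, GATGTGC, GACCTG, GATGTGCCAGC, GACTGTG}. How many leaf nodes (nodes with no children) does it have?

A leaf is a node with no children — equivalently, the end of a word that is not a proper prefix of any other stored word.
Those words: "GAATAT", "GACCTG", "GACGCG", "GACTGTG", "GATAATACGGA", "GATAATACTAG", "GATCCACACG", "GATCCGG", "GATCCTCTAC", "GATGTA", "GATGTGCCAGC", "GTCCAATAAAG", "GTCCAATAAAT", "GTTCGGGAAA"
Leaf count: 14

14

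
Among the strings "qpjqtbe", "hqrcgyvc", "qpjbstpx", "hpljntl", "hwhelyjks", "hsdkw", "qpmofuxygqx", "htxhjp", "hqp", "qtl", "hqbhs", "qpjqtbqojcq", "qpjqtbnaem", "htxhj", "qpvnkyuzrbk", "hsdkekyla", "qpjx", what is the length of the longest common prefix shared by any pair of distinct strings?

6

The deepest shared node is where two words last agree before diverging.
e.g. "qpjqtbe" and "qpjqtbnaem" share the prefix "qpjqtb" of length 6; no pair shares a longer one.
Longest shared-prefix length: 6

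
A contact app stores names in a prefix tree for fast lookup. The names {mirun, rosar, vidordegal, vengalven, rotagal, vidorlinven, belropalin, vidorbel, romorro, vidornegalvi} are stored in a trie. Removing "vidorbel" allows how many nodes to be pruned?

3

A node on "vidorbel"'s path can go only if nothing else ends at it or branches off below it.
The suffix "bel" (3 nodes) is used only by "vidorbel"; the node for "vidor" still has the child "d", so pruning stops there.
Nodes removed: 3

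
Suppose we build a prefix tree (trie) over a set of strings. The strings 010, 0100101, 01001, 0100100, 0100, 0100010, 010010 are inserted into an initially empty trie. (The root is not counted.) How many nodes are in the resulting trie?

Trace insertions, counting only characters that open a new branch:
  "010" → 3 new (0, 1, 0)
  "0100101" → prefix "010" already present; 4 new (0, 1, 0, 1)
  "01001" → prefix "01001" already present; 0 new (none)
  "0100100" → prefix "010010" already present; 1 new (0)
  "0100" → prefix "0100" already present; 0 new (none)
  "0100010" → prefix "0100" already present; 3 new (0, 1, 0)
  "010010" → prefix "010010" already present; 0 new (none)
Total nodes = 3 + 4 + 0 + 1 + 0 + 3 + 0 = 11

11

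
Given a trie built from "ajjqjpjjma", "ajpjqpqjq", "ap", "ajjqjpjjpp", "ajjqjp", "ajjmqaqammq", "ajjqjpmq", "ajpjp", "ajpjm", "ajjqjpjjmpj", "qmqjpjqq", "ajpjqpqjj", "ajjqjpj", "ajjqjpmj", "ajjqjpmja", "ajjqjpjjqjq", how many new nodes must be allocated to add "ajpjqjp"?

2

The longest prefix of "ajpjqjp" already in the trie is "ajpjq" (length 5).
So 7 − 5 = 2 new nodes.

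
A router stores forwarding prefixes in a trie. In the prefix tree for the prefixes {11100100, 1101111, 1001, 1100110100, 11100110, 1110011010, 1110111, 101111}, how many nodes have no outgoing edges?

A leaf is a node with no children — equivalently, the end of a word that is not a proper prefix of any other stored word.
Those words: "1001", "101111", "1100110100", "1101111", "11100100", "1110011010", "1110111"
Leaf count: 7

7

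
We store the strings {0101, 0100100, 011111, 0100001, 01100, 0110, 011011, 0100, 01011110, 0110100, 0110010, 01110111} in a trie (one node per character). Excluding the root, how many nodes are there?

31

For each word, the new-node count is its length minus the longest prefix already in the trie:
  "0101" → 4 new (0, 1, 0, 1)
  "0100100" → prefix "010" already present; 4 new (0, 1, 0, 0)
  "011111" → prefix "01" already present; 4 new (1, 1, 1, 1)
  "0100001" → prefix "0100" already present; 3 new (0, 0, 1)
  "01100" → prefix "011" already present; 2 new (0, 0)
  "0110" → prefix "0110" already present; 0 new (none)
  "011011" → prefix "0110" already present; 2 new (1, 1)
  "0100" → prefix "0100" already present; 0 new (none)
  "01011110" → prefix "0101" already present; 4 new (1, 1, 1, 0)
  "0110100" → prefix "01101" already present; 2 new (0, 0)
  "0110010" → prefix "01100" already present; 2 new (1, 0)
  "01110111" → prefix "0111" already present; 4 new (0, 1, 1, 1)
Total nodes = 4 + 4 + 4 + 3 + 2 + 0 + 2 + 0 + 4 + 2 + 2 + 4 = 31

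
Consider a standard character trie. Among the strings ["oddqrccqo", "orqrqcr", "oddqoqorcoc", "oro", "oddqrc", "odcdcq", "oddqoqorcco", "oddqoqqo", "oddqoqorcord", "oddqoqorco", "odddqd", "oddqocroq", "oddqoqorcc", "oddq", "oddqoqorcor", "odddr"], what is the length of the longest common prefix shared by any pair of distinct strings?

11

The deepest shared node is where two words last agree before diverging.
e.g. "oddqoqorcor" and "oddqoqorcord" share the prefix "oddqoqorcor" of length 11; no pair shares a longer one.
Longest shared-prefix length: 11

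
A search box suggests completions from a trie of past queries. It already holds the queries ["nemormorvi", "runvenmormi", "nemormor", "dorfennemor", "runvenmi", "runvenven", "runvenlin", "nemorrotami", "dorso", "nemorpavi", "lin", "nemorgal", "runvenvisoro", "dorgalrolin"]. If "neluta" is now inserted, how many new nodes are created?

Walking "neluta" from the root, the first 2 characters ("ne") follow existing edges; "l" is the first miss.
Each of the 4 remaining characters creates one node.

4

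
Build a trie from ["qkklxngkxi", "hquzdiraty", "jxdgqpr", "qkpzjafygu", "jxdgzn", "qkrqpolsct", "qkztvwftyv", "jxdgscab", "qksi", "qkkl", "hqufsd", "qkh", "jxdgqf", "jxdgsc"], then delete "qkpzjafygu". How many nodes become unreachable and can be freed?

8

Walk "qkpzjafygu" from the leaf back toward the root, removing each node that no remaining word uses.
The suffix "pzjafygu" (8 nodes) is used only by "qkpzjafygu"; the node for "qk" still has the child "k", so pruning stops there.
Nodes removed: 8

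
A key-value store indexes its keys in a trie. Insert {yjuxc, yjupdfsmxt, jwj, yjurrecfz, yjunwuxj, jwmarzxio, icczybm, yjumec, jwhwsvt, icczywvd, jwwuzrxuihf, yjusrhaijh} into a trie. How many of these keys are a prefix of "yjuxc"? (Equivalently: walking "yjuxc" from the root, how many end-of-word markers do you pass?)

1

Walk "yjuxc" from the root; an end-of-word marker is hit whenever a stored word is a prefix of "yjuxc".
Prefixes of the query that are stored words: "yjuxc"
Count: 1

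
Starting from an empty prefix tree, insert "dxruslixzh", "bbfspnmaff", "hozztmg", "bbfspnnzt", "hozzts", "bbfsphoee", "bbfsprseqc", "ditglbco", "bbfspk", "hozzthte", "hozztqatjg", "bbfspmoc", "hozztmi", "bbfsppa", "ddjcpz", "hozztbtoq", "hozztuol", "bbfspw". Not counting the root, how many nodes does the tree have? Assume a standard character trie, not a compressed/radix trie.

75

Count nodes per top-level branch (shared prefixes stored once):
  'b'-branch (bbfsphoee, bbfspk, bbfspmoc, bbfspnmaff, bbfspnnzt, bbfsppa, bbfsprseqc, bbfspw): 29 nodes
  'd'-branch (ddjcpz, ditglbco, dxruslixzh): 22 nodes
  'h'-branch (hozztbtoq, hozzthte, hozztmg, hozztmi, hozztqatjg, hozzts, hozztuol): 24 nodes
Sum: 75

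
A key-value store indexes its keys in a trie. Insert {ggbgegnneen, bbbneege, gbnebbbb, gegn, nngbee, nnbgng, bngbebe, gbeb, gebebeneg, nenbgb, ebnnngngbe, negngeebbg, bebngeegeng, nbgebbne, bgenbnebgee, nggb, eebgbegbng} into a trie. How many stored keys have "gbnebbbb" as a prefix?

1

Traverse to the node for "gbnebbbb", then collect every word in that subtree.
Words under "gbnebbbb": gbnebbbb
Count: 1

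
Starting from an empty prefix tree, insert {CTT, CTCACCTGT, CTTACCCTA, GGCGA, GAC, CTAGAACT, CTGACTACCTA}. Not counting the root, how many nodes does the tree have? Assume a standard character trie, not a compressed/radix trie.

Count nodes per top-level branch (shared prefixes stored once):
  'C'-branch (CTAGAACT, CTCACCTGT, CTGACTACCTA, CTT, CTTACCCTA): 31 nodes
  'G'-branch (GAC, GGCGA): 7 nodes
Sum: 38

38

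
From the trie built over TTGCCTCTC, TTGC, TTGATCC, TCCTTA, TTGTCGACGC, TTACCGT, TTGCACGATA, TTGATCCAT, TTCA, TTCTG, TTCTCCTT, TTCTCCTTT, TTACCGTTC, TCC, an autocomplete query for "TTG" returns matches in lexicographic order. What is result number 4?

TTGCACGATA

Filter for "TTG…" and sort: "TTGATCC", "TTGATCCAT", "TTGC", "TTGCACGATA", "TTGCCTCTC", "TTGTCGACGC"
The 4th is TTGCACGATA.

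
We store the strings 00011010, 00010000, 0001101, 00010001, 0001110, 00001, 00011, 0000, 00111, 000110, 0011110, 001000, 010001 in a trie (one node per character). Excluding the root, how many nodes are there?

30

For each word, the new-node count is its length minus the longest prefix already in the trie:
  "00011010" → 8 new (0, 0, 0, 1, 1, 0, 1, 0)
  "00010000" → prefix "0001" already present; 4 new (0, 0, 0, 0)
  "0001101" → prefix "0001101" already present; 0 new (none)
  "00010001" → prefix "0001000" already present; 1 new (1)
  "0001110" → prefix "00011" already present; 2 new (1, 0)
  "00001" → prefix "000" already present; 2 new (0, 1)
  "00011" → prefix "00011" already present; 0 new (none)
  "0000" → prefix "0000" already present; 0 new (none)
  "00111" → prefix "00" already present; 3 new (1, 1, 1)
  "000110" → prefix "000110" already present; 0 new (none)
  "0011110" → prefix "00111" already present; 2 new (1, 0)
  "001000" → prefix "001" already present; 3 new (0, 0, 0)
  "010001" → prefix "0" already present; 5 new (1, 0, 0, 0, 1)
Total nodes = 8 + 4 + 0 + 1 + 2 + 2 + 0 + 0 + 3 + 0 + 2 + 3 + 5 = 30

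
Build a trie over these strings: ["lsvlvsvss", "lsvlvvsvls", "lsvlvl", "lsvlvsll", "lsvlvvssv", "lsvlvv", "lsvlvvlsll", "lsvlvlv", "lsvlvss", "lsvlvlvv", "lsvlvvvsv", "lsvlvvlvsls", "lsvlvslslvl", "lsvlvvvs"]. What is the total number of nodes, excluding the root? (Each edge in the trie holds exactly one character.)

37

Insert word by word; a character creates a node only if that edge doesn't already exist:
  "lsvlvsvss" → 9 new (l, s, v, l, v, s, v, s, s)
  "lsvlvvsvls" → prefix "lsvlv" already present; 5 new (v, s, v, l, s)
  "lsvlvl" → prefix "lsvlv" already present; 1 new (l)
  "lsvlvsll" → prefix "lsvlvs" already present; 2 new (l, l)
  "lsvlvvssv" → prefix "lsvlvvs" already present; 2 new (s, v)
  "lsvlvv" → prefix "lsvlvv" already present; 0 new (none)
  "lsvlvvlsll" → prefix "lsvlvv" already present; 4 new (l, s, l, l)
  "lsvlvlv" → prefix "lsvlvl" already present; 1 new (v)
  "lsvlvss" → prefix "lsvlvs" already present; 1 new (s)
  "lsvlvlvv" → prefix "lsvlvlv" already present; 1 new (v)
  "lsvlvvvsv" → prefix "lsvlvv" already present; 3 new (v, s, v)
  "lsvlvvlvsls" → prefix "lsvlvvl" already present; 4 new (v, s, l, s)
  "lsvlvslslvl" → prefix "lsvlvsl" already present; 4 new (s, l, v, l)
  "lsvlvvvs" → prefix "lsvlvvvs" already present; 0 new (none)
Total nodes = 9 + 5 + 1 + 2 + 2 + 0 + 4 + 1 + 1 + 1 + 3 + 4 + 4 + 0 = 37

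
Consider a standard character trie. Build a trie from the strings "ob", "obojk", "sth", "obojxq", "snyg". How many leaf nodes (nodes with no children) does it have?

4

Leaves are exactly the stored words that no other stored word extends.
Those words: "obojk", "obojxq", "snyg", "sth"
Leaf count: 4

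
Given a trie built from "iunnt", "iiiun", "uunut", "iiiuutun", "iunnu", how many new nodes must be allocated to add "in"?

The longest prefix of "in" already in the trie is "i" (length 1).
So 2 − 1 = 1 new nodes.

1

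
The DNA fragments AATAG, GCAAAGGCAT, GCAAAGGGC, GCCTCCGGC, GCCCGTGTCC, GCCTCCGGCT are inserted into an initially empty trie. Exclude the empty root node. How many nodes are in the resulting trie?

Trie structure (* marks end of a word):
(root)
├─ A
│  └─ A
│     └─ T
│        └─ A
│           └─ G *
└─ G
   └─ C
      ├─ A
      │  └─ A
      │     └─ A
      │        └─ G
      │           └─ G
      │              ├─ C
      │              │  └─ A
      │              │     └─ T *
      │              └─ G
      │                 └─ C *
      └─ C
         ├─ C
         │  └─ G
         │     └─ T
         │        └─ G
         │           └─ T
         │              └─ C
         │                 └─ C *
         └─ T
            └─ C
               └─ C
                  └─ G
                     └─ G
                        └─ C *
                           └─ T *
Counting every labelled node above: 32.

32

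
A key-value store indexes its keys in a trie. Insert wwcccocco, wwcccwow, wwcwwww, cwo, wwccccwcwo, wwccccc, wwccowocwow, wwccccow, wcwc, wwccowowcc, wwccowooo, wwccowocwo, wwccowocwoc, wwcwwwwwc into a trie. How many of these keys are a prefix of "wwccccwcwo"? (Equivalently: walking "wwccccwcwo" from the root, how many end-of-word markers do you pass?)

Check each prefix of "wwccccwcwo" against the stored set — each match is an end-marker on the path.
Prefixes of the query that are stored words: "wwccccwcwo"
Count: 1

1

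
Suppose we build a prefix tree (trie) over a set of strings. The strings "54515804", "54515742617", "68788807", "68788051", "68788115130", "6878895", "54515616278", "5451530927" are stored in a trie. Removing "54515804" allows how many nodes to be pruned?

A node on "54515804"'s path can go only if nothing else ends at it or branches off below it.
The suffix "804" (3 nodes) is used only by "54515804"; the node for "54515" still has the child "7", so pruning stops there.
Nodes removed: 3

3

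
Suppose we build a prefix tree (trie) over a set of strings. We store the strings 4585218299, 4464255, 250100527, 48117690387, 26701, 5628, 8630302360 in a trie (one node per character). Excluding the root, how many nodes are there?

Insert word by word; a character creates a node only if that edge doesn't already exist:
  "4585218299" → 10 new (4, 5, 8, 5, 2, 1, 8, 2, 9, 9)
  "4464255" → prefix "4" already present; 6 new (4, 6, 4, 2, 5, 5)
  "250100527" → 9 new (2, 5, 0, 1, 0, 0, 5, 2, 7)
  "48117690387" → prefix "4" already present; 10 new (8, 1, 1, 7, 6, 9, 0, 3, 8, 7)
  "26701" → prefix "2" already present; 4 new (6, 7, 0, 1)
  "5628" → 4 new (5, 6, 2, 8)
  "8630302360" → 10 new (8, 6, 3, 0, 3, 0, 2, 3, 6, 0)
Total nodes = 10 + 6 + 9 + 10 + 4 + 4 + 10 = 53

53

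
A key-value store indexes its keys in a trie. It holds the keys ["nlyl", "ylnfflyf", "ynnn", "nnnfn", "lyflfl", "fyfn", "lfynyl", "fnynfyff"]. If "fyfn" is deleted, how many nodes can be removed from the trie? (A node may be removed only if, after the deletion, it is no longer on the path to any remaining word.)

3

A node on "fyfn"'s path can go only if nothing else ends at it or branches off below it.
The suffix "yfn" (3 nodes) is used only by "fyfn"; the node for "f" still has the child "n", so pruning stops there.
Nodes removed: 3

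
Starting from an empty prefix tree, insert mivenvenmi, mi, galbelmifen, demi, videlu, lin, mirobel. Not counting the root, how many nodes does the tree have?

Insert word by word; a character creates a node only if that edge doesn't already exist:
  "mivenvenmi" → 10 new (m, i, v, e, n, v, e, n, m, i)
  "mi" → prefix "mi" already present; 0 new (none)
  "galbelmifen" → 11 new (g, a, l, b, e, l, m, i, f, e, n)
  "demi" → 4 new (d, e, m, i)
  "videlu" → 6 new (v, i, d, e, l, u)
  "lin" → 3 new (l, i, n)
  "mirobel" → prefix "mi" already present; 5 new (r, o, b, e, l)
Total nodes = 10 + 0 + 11 + 4 + 6 + 3 + 5 = 39

39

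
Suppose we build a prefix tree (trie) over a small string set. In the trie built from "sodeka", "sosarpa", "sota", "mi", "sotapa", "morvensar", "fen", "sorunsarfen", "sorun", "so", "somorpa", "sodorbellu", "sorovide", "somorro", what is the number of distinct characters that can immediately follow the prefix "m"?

2

Follow the path "m" to its node, then look at its outgoing edges.
Distinct next characters after "m": i, o.
That node has 2 child edges.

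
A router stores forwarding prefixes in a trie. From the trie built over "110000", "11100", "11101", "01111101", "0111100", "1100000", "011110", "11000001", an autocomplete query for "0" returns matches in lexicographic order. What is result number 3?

Filter for "0…" and sort: "011110", "0111100", "01111101"
Position 3: 01111101

01111101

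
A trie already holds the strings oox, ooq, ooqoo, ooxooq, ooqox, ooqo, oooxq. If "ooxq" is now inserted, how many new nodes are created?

1

"oox" is already a path in the trie; the remaining "q" must be added.
New nodes needed: |"ooxq"| − 3 = 4 − 3 = 1.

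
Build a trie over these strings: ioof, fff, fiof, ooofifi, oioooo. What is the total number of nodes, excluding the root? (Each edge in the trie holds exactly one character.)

Trace insertions, counting only characters that open a new branch:
  "ioof" → 4 new (i, o, o, f)
  "fff" → 3 new (f, f, f)
  "fiof" → prefix "f" already present; 3 new (i, o, f)
  "ooofifi" → 7 new (o, o, o, f, i, f, i)
  "oioooo" → prefix "o" already present; 5 new (i, o, o, o, o)
Total nodes = 4 + 3 + 3 + 7 + 5 = 22

22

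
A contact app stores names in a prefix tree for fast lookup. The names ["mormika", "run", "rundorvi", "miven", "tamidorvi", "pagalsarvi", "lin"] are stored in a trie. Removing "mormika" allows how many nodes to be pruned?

6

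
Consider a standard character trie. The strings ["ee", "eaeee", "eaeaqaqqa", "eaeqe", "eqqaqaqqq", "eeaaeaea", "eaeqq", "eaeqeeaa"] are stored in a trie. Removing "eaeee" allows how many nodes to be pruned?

2

Walk "eaeee" from the leaf back toward the root, removing each node that no remaining word uses.
The suffix "ee" (2 nodes) is used only by "eaeee"; the node for "eae" still has the child "a", so pruning stops there.
Nodes removed: 2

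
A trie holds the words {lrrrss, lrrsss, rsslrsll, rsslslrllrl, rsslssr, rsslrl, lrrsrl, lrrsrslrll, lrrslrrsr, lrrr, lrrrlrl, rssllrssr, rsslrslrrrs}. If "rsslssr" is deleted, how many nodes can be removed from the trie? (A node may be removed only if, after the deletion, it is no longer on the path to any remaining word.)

2

A node on "rsslssr"'s path can go only if nothing else ends at it or branches off below it.
The suffix "sr" (2 nodes) is used only by "rsslssr"; the node for "rssls" still has the child "l", so pruning stops there.
Nodes removed: 2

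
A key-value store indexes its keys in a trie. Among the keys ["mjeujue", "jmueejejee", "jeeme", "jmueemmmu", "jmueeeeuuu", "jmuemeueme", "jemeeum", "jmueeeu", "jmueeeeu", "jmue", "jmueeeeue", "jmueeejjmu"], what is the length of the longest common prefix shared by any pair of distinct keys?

The deepest shared node is where two words last agree before diverging.
e.g. "jmueeeeu" and "jmueeeeue" share the prefix "jmueeeeu" of length 8; no pair shares a longer one.
Longest shared-prefix length: 8

8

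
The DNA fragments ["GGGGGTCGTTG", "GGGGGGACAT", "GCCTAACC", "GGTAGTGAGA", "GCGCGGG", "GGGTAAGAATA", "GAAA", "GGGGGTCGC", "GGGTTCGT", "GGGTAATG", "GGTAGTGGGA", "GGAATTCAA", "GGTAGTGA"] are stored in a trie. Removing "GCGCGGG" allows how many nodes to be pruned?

5

After clearing the end-marker at "GCGCGGG", prune upward until reaching a node still needed by another word.
The suffix "GCGGG" (5 nodes) is used only by "GCGCGGG"; the node for "GC" still has the child "C", so pruning stops there.
Nodes removed: 5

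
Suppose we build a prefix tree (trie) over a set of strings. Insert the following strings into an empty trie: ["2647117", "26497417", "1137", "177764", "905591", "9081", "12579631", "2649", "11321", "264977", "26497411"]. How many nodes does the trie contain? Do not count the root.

Trie structure (* marks end of a word):
(root)
├─ 1
│  ├─ 1
│  │  └─ 3
│  │     ├─ 2
│  │     │  └─ 1 *
│  │     └─ 7 *
│  ├─ 2
│  │  └─ 5
│  │     └─ 7
│  │        └─ 9
│  │           └─ 6
│  │              └─ 3
│  │                 └─ 1 *
│  └─ 7
│     └─ 7
│        └─ 7
│           └─ 6
│              └─ 4 *
├─ 2
│  └─ 6
│     └─ 4
│        ├─ 7
│        │  └─ 1
│        │     └─ 1
│        │        └─ 7 *
│        └─ 9 *
│           └─ 7
│              ├─ 4
│              │  └─ 1
│              │     ├─ 1 *
│              │     └─ 7 *
│              └─ 7 *
└─ 9
   └─ 0
      ├─ 5
      │  └─ 5
      │     └─ 9
      │        └─ 1 *
      └─ 8
         └─ 1 *
Counting every labelled node above: 40.

40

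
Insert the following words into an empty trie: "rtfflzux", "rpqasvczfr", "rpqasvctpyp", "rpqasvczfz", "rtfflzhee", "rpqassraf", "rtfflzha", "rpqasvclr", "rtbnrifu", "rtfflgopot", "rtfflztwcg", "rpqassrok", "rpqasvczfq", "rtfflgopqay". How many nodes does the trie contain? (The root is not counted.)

53

Count nodes per top-level branch (shared prefixes stored once):
  'r'-branch (rpqassraf, rpqassrok, rpqasvclr, rpqasvctpyp, rpqasvczfq, rpqasvczfr, rpqasvczfz, rtbnrifu, rtfflgopot, rtfflgopqay, rtfflzha, rtfflzhee, rtfflztwcg, rtfflzux): 53 nodes
Sum: 53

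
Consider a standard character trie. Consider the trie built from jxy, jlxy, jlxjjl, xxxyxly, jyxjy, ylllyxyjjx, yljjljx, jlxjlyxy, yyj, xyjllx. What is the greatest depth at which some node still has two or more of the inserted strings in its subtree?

4

Look for the deepest trie node that still has at least two words in its subtree.
"jlxjjl" and "jlxjlyxy" agree on "jlxj" (4 characters) before diverging; nothing deeper is shared.
Longest shared-prefix length: 4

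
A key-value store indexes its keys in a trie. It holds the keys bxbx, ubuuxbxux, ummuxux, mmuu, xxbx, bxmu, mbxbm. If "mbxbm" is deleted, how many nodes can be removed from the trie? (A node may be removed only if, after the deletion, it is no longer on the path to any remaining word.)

4

After clearing the end-marker at "mbxbm", prune upward until reaching a node still needed by another word.
The suffix "bxbm" (4 nodes) is used only by "mbxbm"; the node for "m" still has the child "m", so pruning stops there.
Nodes removed: 4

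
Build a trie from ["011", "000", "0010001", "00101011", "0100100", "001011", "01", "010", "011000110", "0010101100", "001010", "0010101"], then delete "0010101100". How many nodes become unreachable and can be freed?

2

Walk "0010101100" from the leaf back toward the root, removing each node that no remaining word uses.
The suffix "00" (2 nodes) is used only by "0010101100"; "00101011" is itself a stored word, so pruning stops there.
Nodes removed: 2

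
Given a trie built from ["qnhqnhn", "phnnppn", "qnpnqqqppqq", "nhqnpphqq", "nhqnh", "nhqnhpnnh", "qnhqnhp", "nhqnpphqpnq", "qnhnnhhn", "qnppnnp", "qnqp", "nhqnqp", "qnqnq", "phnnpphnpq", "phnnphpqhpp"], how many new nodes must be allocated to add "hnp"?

3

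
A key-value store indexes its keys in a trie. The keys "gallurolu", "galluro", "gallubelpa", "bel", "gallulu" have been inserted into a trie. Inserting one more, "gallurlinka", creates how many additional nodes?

5

"gallur" is already a path in the trie; the remaining "linka" must be added.
So 11 − 6 = 5 new nodes.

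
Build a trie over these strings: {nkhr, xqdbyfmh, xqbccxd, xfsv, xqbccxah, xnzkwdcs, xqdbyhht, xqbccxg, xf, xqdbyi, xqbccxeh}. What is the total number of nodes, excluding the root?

For each word, the new-node count is its length minus the longest prefix already in the trie:
  "nkhr" → 4 new (n, k, h, r)
  "xqdbyfmh" → 8 new (x, q, d, b, y, f, m, h)
  "xqbccxd" → prefix "xq" already present; 5 new (b, c, c, x, d)
  "xfsv" → prefix "x" already present; 3 new (f, s, v)
  "xqbccxah" → prefix "xqbccx" already present; 2 new (a, h)
  "xnzkwdcs" → prefix "x" already present; 7 new (n, z, k, w, d, c, s)
  "xqdbyhht" → prefix "xqdby" already present; 3 new (h, h, t)
  "xqbccxg" → prefix "xqbccx" already present; 1 new (g)
  "xf" → prefix "xf" already present; 0 new (none)
  "xqdbyi" → prefix "xqdby" already present; 1 new (i)
  "xqbccxeh" → prefix "xqbccx" already present; 2 new (e, h)
Total nodes = 4 + 8 + 5 + 3 + 2 + 7 + 3 + 1 + 0 + 1 + 2 = 36

36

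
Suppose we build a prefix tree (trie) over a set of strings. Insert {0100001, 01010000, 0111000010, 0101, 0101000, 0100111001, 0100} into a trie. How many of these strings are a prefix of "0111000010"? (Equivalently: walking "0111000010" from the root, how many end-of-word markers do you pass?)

1

Traverse "0111000010" character by character; count nodes along the way that are marked as word ends.
Prefixes of the query that are stored words: "0111000010"
Count: 1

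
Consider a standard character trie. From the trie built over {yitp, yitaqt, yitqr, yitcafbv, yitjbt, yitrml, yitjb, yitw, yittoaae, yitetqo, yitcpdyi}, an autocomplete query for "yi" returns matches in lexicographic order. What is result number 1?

yitaqt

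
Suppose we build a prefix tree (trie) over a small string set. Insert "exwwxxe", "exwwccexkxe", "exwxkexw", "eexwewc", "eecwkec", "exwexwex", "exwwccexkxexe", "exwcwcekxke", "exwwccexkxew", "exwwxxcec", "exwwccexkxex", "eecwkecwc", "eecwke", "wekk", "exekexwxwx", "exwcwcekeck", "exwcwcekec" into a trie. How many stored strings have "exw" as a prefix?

11

Filter for entries beginning with "exw":
Matches: "exwcwcekec", "exwcwcekeck", "exwcwcekxke", "exwexwex", "exwwccexkxe", "exwwccexkxew", "exwwccexkxex", "exwwccexkxexe", "exwwxxcec", "exwwxxe", "exwxkexw"
Count: 11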